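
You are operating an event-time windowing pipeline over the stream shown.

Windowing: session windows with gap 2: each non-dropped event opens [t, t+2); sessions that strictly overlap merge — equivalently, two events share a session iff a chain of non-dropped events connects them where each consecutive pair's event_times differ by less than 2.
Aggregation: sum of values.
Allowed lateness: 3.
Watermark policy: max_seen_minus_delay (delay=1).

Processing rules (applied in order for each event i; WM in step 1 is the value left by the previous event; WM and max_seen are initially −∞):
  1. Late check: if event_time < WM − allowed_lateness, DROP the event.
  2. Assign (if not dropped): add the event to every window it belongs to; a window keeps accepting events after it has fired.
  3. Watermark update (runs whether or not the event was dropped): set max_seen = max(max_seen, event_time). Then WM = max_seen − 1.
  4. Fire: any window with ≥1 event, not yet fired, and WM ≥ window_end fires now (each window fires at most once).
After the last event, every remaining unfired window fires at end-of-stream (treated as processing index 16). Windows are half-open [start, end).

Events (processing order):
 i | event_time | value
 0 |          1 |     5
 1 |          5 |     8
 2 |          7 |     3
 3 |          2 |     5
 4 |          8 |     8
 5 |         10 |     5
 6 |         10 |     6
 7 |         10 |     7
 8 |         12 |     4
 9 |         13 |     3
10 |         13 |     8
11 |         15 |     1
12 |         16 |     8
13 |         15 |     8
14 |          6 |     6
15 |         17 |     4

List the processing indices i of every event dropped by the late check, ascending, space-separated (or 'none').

3 14

i=0 t=1 v=5: → [1,3); WM=0
i=1 t=5 v=8: → [5,7); WM=4
i=2 t=7 v=3: → [7,9); WM=6
i=3 t=2 v=5: DROP (t<6-3); WM=6
i=4 t=8 v=8: → [7,10); WM=7
i=5 t=10 v=5: → [10,12); WM=9
i=6 t=10 v=6: → [10,12); WM=9
i=7 t=10 v=7: → [10,12); WM=9
i=8 t=12 v=4: → [12,14); WM=11
i=9 t=13 v=3: → [12,15); WM=12
i=10 t=13 v=8: → [12,15); WM=12
i=11 t=15 v=1: → [15,17); WM=14
i=12 t=16 v=8: → [15,18); WM=15
i=13 t=15 v=8: → [15,18); WM=15
i=14 t=6 v=6: DROP (t<15-3); WM=15
i=15 t=17 v=4: → [15,19); WM=16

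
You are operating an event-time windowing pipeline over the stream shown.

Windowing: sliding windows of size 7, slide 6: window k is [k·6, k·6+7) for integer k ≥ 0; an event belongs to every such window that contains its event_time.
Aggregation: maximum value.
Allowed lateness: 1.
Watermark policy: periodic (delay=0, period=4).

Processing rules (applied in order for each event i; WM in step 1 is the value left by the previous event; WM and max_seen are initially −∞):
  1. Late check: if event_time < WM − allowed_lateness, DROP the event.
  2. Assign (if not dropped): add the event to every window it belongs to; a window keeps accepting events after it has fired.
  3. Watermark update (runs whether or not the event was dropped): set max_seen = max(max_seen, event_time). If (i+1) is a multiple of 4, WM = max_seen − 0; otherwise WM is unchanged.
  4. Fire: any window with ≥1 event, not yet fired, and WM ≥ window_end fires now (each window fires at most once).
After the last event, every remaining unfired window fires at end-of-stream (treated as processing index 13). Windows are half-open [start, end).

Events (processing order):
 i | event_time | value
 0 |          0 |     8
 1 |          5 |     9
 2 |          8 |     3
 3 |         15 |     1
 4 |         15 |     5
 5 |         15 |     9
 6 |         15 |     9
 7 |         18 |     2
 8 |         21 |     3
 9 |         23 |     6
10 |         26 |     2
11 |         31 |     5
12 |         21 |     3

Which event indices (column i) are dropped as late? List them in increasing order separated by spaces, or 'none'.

i=0 t=0 v=8: → [0,7); WM=−∞
i=1 t=5 v=9: → [0,7); WM=−∞
i=2 t=8 v=3: → [6,13); WM=−∞
i=3 t=15 v=1: → [12,19); WM=15; [0,7) fires=9 [6,13) fires=3
i=4 t=15 v=5: → [12,19); WM=15
i=5 t=15 v=9: → [12,19); WM=15
i=6 t=15 v=9: → [12,19); WM=15
i=7 t=18 v=2: → [18,25),[12,19); WM=18
i=8 t=21 v=3: → [18,25); WM=18
i=9 t=23 v=6: → [18,25); WM=18
i=10 t=26 v=2: → [24,31); WM=18
i=11 t=31 v=5: → [30,37); WM=31; [12,19) fires=9 [18,25) fires=6 [24,31) fires=2
i=12 t=21 v=3: DROP (t<31-1); WM=31

12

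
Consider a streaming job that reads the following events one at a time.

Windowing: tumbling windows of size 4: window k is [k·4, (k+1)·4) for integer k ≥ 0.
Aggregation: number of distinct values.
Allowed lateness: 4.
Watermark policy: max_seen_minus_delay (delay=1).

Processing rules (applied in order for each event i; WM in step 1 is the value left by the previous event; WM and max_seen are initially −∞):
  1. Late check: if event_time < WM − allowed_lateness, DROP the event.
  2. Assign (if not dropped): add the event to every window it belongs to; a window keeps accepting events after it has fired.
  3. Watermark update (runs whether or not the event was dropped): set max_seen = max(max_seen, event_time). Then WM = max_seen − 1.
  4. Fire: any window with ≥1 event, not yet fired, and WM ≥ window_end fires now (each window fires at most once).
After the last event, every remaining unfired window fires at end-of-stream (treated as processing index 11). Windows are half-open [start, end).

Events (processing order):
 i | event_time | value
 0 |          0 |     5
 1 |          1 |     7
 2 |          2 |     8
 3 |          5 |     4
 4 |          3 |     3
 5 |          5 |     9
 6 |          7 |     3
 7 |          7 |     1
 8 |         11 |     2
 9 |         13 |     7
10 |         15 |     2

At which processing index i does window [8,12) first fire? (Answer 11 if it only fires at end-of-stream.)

9

i=0 t=0 v=5: → [0,4); WM=-1
i=1 t=1 v=7: → [0,4); WM=0
i=2 t=2 v=8: → [0,4); WM=1
i=3 t=5 v=4: → [4,8); WM=4; [0,4) fires=3
i=4 t=3 v=3: → [0,4); WM=4
i=5 t=5 v=9: → [4,8); WM=4
i=6 t=7 v=3: → [4,8); WM=6
i=7 t=7 v=1: → [4,8); WM=6
i=8 t=11 v=2: → [8,12); WM=10; [4,8) fires=4
i=9 t=13 v=7: → [12,16); WM=12; [8,12) fires=1
i=10 t=15 v=2: → [12,16); WM=14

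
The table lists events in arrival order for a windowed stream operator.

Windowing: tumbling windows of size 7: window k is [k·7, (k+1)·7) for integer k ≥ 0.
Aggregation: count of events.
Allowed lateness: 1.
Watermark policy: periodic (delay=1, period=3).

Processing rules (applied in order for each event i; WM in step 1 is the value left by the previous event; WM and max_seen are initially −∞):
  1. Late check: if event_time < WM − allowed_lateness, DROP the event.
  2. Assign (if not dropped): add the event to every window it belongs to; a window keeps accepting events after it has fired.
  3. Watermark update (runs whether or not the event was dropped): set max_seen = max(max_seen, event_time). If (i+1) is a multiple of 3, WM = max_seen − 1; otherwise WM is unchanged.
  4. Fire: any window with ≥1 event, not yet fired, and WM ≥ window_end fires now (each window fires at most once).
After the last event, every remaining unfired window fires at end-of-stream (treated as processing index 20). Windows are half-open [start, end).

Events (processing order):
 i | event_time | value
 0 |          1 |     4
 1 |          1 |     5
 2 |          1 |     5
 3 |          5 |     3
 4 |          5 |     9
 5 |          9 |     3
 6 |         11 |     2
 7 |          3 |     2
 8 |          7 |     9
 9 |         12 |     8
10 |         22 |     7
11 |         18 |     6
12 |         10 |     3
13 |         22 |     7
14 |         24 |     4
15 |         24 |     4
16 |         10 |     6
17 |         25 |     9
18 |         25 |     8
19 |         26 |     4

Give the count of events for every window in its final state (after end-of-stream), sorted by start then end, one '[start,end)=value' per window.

[0,7)=5 [7,14)=4 [14,21)=1 [21,28)=7

i=0 t=1 v=4: → [0,7); WM=−∞
i=1 t=1 v=5: → [0,7); WM=−∞
i=2 t=1 v=5: → [0,7); WM=0
i=3 t=5 v=3: → [0,7); WM=0
i=4 t=5 v=9: → [0,7); WM=0
i=5 t=9 v=3: → [7,14); WM=8; [0,7) fires=5
i=6 t=11 v=2: → [7,14); WM=8
i=7 t=3 v=2: DROP (t<8-1); WM=8
i=8 t=7 v=9: → [7,14); WM=10
i=9 t=12 v=8: → [7,14); WM=10
i=10 t=22 v=7: → [21,28); WM=10
i=11 t=18 v=6: → [14,21); WM=21; [7,14) fires=4 [14,21) fires=1
i=12 t=10 v=3: DROP (t<21-1); WM=21
i=13 t=22 v=7: → [21,28); WM=21
i=14 t=24 v=4: → [21,28); WM=23
i=15 t=24 v=4: → [21,28); WM=23
i=16 t=10 v=6: DROP (t<23-1); WM=23
i=17 t=25 v=9: → [21,28); WM=24
i=18 t=25 v=8: → [21,28); WM=24
i=19 t=26 v=4: → [21,28); WM=24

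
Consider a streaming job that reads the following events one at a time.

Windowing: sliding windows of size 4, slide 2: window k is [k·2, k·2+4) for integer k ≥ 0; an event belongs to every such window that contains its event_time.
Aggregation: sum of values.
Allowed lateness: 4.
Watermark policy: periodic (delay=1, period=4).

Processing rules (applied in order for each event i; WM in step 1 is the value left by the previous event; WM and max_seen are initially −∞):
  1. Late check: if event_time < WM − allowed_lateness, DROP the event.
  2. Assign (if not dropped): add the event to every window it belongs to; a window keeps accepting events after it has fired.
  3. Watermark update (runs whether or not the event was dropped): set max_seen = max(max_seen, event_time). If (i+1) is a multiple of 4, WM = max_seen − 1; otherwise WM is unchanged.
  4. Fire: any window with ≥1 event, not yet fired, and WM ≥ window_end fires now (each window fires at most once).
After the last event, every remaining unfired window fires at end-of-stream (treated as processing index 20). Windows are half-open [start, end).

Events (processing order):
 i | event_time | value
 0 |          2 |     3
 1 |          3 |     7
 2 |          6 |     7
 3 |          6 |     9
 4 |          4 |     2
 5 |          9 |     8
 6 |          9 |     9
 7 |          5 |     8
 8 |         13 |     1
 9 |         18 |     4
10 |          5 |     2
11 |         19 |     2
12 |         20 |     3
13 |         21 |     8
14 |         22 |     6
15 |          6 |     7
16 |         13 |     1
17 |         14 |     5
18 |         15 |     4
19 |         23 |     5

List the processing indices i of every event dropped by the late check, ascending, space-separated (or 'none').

15 16 17 18

i=0 t=2 v=3: → [2,6),[0,4); WM=−∞
i=1 t=3 v=7: → [2,6),[0,4); WM=−∞
i=2 t=6 v=7: → [6,10),[4,8); WM=−∞
i=3 t=6 v=9: → [6,10),[4,8); WM=5; [0,4) fires=10
i=4 t=4 v=2: → [4,8),[2,6); WM=5
i=5 t=9 v=8: → [8,12),[6,10); WM=5
i=6 t=9 v=9: → [8,12),[6,10); WM=5
i=7 t=5 v=8: → [4,8),[2,6); WM=8; [2,6) fires=20 [4,8) fires=26
i=8 t=13 v=1: → [12,16),[10,14); WM=8
i=9 t=18 v=4: → [18,22),[16,20); WM=8
i=10 t=5 v=2: → [4,8),[2,6); WM=8
i=11 t=19 v=2: → [18,22),[16,20); WM=18; [6,10) fires=33 [8,12) fires=17 [10,14) fires=1 [12,16) fires=1
i=12 t=20 v=3: → [20,24),[18,22); WM=18
i=13 t=21 v=8: → [20,24),[18,22); WM=18
i=14 t=22 v=6: → [22,26),[20,24); WM=18
i=15 t=6 v=7: DROP (t<18-4); WM=21; [16,20) fires=6
i=16 t=13 v=1: DROP (t<21-4); WM=21
i=17 t=14 v=5: DROP (t<21-4); WM=21
i=18 t=15 v=4: DROP (t<21-4); WM=21
i=19 t=23 v=5: → [22,26),[20,24); WM=22; [18,22) fires=17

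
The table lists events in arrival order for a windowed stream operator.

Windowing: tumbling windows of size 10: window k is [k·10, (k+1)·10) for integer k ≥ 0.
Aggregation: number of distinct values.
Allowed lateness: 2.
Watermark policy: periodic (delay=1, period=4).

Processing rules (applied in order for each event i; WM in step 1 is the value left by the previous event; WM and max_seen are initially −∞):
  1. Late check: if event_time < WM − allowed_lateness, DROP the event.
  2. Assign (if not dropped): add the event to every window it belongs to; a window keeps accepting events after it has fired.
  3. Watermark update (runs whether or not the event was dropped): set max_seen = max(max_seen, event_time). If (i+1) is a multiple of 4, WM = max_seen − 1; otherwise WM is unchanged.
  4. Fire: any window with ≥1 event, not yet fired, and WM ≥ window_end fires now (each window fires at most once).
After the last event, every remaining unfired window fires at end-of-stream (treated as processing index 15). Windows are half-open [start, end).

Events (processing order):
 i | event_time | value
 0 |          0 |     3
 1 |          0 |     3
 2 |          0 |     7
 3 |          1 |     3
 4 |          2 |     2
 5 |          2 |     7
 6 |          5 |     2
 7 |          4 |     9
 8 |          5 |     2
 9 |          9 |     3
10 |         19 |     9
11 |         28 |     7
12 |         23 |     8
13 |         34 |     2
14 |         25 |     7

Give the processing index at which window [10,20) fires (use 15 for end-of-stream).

i=0 t=0 v=3: → [0,10); WM=−∞
i=1 t=0 v=3: → [0,10); WM=−∞
i=2 t=0 v=7: → [0,10); WM=−∞
i=3 t=1 v=3: → [0,10); WM=0
i=4 t=2 v=2: → [0,10); WM=0
i=5 t=2 v=7: → [0,10); WM=0
i=6 t=5 v=2: → [0,10); WM=0
i=7 t=4 v=9: → [0,10); WM=4
i=8 t=5 v=2: → [0,10); WM=4
i=9 t=9 v=3: → [0,10); WM=4
i=10 t=19 v=9: → [10,20); WM=4
i=11 t=28 v=7: → [20,30); WM=27; [0,10) fires=4 [10,20) fires=1
i=12 t=23 v=8: DROP (t<27-2); WM=27
i=13 t=34 v=2: → [30,40); WM=27
i=14 t=25 v=7: → [20,30); WM=27

11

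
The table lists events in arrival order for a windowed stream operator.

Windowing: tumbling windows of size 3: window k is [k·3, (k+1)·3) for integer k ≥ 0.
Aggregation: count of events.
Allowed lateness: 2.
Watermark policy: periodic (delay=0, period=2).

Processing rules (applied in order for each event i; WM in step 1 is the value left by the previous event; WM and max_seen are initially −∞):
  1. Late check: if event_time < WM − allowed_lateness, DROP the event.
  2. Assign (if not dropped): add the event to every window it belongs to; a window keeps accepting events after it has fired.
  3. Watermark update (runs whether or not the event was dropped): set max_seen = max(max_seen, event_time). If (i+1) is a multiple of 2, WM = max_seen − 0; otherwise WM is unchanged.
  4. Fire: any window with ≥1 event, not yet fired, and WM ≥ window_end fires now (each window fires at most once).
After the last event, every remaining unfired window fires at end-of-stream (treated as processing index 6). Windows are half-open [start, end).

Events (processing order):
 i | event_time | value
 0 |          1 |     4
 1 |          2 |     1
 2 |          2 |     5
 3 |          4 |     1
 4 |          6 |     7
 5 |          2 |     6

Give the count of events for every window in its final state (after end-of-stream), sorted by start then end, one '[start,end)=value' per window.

[0,3)=4 [3,6)=1 [6,9)=1

i=0 t=1 v=4: → [0,3); WM=−∞
i=1 t=2 v=1: → [0,3); WM=2
i=2 t=2 v=5: → [0,3); WM=2
i=3 t=4 v=1: → [3,6); WM=4; [0,3) fires=3
i=4 t=6 v=7: → [6,9); WM=4
i=5 t=2 v=6: → [0,3); WM=6; [3,6) fires=1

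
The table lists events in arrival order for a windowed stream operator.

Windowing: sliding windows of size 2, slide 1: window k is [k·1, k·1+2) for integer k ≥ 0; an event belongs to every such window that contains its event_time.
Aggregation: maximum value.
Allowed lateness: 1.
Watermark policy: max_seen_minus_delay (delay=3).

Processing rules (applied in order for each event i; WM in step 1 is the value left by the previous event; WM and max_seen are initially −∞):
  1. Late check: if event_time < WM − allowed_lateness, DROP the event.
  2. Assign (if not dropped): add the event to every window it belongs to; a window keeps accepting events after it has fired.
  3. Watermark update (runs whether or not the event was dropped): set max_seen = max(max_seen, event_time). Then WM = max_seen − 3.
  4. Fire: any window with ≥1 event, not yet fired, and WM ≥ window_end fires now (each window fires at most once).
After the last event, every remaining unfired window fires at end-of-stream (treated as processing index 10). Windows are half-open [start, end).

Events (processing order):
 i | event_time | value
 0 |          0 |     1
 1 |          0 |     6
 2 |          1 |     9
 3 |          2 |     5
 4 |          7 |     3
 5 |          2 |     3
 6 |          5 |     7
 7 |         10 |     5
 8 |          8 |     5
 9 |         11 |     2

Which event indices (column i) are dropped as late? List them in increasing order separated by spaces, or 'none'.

5

i=0 t=0 v=1: → [0,2); WM=-3
i=1 t=0 v=6: → [0,2); WM=-3
i=2 t=1 v=9: → [1,3),[0,2); WM=-2
i=3 t=2 v=5: → [2,4),[1,3); WM=-1
i=4 t=7 v=3: → [7,9),[6,8); WM=4; [0,2) fires=9 [1,3) fires=9 [2,4) fires=5
i=5 t=2 v=3: DROP (t<4-1); WM=4
i=6 t=5 v=7: → [5,7),[4,6); WM=4
i=7 t=10 v=5: → [10,12),[9,11); WM=7; [4,6) fires=7 [5,7) fires=7
i=8 t=8 v=5: → [8,10),[7,9); WM=7
i=9 t=11 v=2: → [11,13),[10,12); WM=8; [6,8) fires=3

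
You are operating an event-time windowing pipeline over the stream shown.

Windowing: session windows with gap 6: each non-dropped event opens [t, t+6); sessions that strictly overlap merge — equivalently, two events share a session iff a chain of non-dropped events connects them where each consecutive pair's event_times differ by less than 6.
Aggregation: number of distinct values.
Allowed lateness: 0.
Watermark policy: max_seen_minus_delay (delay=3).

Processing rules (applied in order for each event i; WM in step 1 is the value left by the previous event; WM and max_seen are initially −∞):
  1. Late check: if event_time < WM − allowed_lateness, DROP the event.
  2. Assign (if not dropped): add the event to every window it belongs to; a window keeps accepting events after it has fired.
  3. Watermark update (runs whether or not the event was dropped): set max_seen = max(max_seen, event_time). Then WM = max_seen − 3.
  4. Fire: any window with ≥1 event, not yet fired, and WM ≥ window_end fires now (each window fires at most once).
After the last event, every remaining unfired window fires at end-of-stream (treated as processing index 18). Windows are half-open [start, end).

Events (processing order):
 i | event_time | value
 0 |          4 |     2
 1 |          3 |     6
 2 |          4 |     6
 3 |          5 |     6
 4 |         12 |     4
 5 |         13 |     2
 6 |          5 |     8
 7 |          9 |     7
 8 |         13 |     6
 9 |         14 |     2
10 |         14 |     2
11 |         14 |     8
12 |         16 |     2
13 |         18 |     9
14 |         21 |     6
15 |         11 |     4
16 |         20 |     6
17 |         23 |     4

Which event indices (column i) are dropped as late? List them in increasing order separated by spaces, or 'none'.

i=0 t=4 v=2: → [4,10); WM=1
i=1 t=3 v=6: → [3,10); WM=1
i=2 t=4 v=6: → [3,10); WM=1
i=3 t=5 v=6: → [3,11); WM=2
i=4 t=12 v=4: → [12,18); WM=9
i=5 t=13 v=2: → [12,19); WM=10
i=6 t=5 v=8: DROP (t<10-0); WM=10
i=7 t=9 v=7: DROP (t<10-0); WM=10
i=8 t=13 v=6: → [12,19); WM=10
i=9 t=14 v=2: → [12,20); WM=11
i=10 t=14 v=2: → [12,20); WM=11
i=11 t=14 v=8: → [12,20); WM=11
i=12 t=16 v=2: → [12,22); WM=13
i=13 t=18 v=9: → [12,24); WM=15
i=14 t=21 v=6: → [12,27); WM=18
i=15 t=11 v=4: DROP (t<18-0); WM=18
i=16 t=20 v=6: → [12,27); WM=18
i=17 t=23 v=4: → [12,29); WM=20

6 7 15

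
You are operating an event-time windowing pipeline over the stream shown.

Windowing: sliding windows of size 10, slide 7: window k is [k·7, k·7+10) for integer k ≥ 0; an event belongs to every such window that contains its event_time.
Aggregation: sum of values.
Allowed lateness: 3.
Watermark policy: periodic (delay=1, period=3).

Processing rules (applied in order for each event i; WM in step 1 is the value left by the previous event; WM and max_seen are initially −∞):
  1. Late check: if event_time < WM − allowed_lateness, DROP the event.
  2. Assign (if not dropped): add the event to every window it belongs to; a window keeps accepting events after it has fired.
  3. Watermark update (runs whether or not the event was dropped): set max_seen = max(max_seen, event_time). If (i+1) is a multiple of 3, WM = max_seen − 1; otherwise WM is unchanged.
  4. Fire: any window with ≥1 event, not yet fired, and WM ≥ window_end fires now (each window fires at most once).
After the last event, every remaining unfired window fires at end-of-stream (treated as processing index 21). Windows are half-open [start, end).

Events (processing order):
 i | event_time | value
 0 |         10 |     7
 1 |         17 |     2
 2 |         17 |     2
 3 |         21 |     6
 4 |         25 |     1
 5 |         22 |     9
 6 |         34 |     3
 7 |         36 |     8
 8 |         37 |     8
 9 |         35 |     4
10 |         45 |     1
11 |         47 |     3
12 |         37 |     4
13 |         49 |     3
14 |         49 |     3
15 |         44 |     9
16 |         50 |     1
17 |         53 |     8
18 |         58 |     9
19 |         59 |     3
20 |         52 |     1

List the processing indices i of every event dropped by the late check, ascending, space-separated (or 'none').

12 15

i=0 t=10 v=7: → [7,17); WM=−∞
i=1 t=17 v=2: → [14,24); WM=−∞
i=2 t=17 v=2: → [14,24); WM=16
i=3 t=21 v=6: → [21,31),[14,24); WM=16
i=4 t=25 v=1: → [21,31); WM=16
i=5 t=22 v=9: → [21,31),[14,24); WM=24; [7,17) fires=7 [14,24) fires=19
i=6 t=34 v=3: → [28,38); WM=24
i=7 t=36 v=8: → [35,45),[28,38); WM=24
i=8 t=37 v=8: → [35,45),[28,38); WM=36; [21,31) fires=16
i=9 t=35 v=4: → [35,45),[28,38); WM=36
i=10 t=45 v=1: → [42,52); WM=36
i=11 t=47 v=3: → [42,52); WM=46; [28,38) fires=23 [35,45) fires=20
i=12 t=37 v=4: DROP (t<46-3); WM=46
i=13 t=49 v=3: → [49,59),[42,52); WM=46
i=14 t=49 v=3: → [49,59),[42,52); WM=48
i=15 t=44 v=9: DROP (t<48-3); WM=48
i=16 t=50 v=1: → [49,59),[42,52); WM=48
i=17 t=53 v=8: → [49,59); WM=52; [42,52) fires=11
i=18 t=58 v=9: → [56,66),[49,59); WM=52
i=19 t=59 v=3: → [56,66); WM=52
i=20 t=52 v=1: → [49,59); WM=58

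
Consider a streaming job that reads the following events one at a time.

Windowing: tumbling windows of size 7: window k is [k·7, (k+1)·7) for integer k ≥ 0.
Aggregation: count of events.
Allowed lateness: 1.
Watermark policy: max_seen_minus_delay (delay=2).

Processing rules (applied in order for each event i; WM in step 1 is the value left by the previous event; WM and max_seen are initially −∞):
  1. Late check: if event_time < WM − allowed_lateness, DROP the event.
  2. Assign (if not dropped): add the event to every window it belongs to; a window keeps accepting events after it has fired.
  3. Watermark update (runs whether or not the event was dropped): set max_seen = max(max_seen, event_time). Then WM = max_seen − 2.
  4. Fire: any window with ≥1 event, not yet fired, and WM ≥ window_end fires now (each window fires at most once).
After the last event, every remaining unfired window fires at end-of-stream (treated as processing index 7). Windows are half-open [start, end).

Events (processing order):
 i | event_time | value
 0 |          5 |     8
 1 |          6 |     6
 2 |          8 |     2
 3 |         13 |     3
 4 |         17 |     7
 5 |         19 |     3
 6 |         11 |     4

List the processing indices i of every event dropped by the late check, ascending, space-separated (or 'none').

6

i=0 t=5 v=8: → [0,7); WM=3
i=1 t=6 v=6: → [0,7); WM=4
i=2 t=8 v=2: → [7,14); WM=6
i=3 t=13 v=3: → [7,14); WM=11; [0,7) fires=2
i=4 t=17 v=7: → [14,21); WM=15; [7,14) fires=2
i=5 t=19 v=3: → [14,21); WM=17
i=6 t=11 v=4: DROP (t<17-1); WM=17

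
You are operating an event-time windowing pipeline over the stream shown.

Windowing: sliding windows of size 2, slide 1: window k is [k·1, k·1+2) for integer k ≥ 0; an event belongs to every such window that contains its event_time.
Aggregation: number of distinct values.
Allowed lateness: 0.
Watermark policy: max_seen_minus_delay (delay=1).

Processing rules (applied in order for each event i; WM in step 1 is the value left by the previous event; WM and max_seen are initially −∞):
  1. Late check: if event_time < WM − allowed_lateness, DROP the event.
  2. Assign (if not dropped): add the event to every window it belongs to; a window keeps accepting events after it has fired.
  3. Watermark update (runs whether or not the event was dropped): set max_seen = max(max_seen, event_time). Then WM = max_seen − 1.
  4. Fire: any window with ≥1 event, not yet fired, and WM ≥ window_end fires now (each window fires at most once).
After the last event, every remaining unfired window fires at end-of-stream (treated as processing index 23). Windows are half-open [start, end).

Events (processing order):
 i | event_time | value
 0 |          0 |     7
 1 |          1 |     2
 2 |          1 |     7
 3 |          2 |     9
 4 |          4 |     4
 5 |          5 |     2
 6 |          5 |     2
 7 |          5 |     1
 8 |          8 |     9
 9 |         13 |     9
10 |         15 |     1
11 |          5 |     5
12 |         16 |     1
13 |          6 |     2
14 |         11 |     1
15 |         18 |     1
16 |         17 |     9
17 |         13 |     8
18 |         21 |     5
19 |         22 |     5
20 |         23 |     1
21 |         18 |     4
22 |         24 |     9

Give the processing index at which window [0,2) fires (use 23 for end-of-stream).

4

i=0 t=0 v=7: → [0,2); WM=-1
i=1 t=1 v=2: → [1,3),[0,2); WM=0
i=2 t=1 v=7: → [1,3),[0,2); WM=0
i=3 t=2 v=9: → [2,4),[1,3); WM=1
i=4 t=4 v=4: → [4,6),[3,5); WM=3; [0,2) fires=2 [1,3) fires=3
i=5 t=5 v=2: → [5,7),[4,6); WM=4; [2,4) fires=1
i=6 t=5 v=2: → [5,7),[4,6); WM=4
i=7 t=5 v=1: → [5,7),[4,6); WM=4
i=8 t=8 v=9: → [8,10),[7,9); WM=7; [3,5) fires=1 [4,6) fires=3 [5,7) fires=2
i=9 t=13 v=9: → [13,15),[12,14); WM=12; [7,9) fires=1 [8,10) fires=1
i=10 t=15 v=1: → [15,17),[14,16); WM=14; [12,14) fires=1
i=11 t=5 v=5: DROP (t<14-0); WM=14
i=12 t=16 v=1: → [16,18),[15,17); WM=15; [13,15) fires=1
i=13 t=6 v=2: DROP (t<15-0); WM=15
i=14 t=11 v=1: DROP (t<15-0); WM=15
i=15 t=18 v=1: → [18,20),[17,19); WM=17; [14,16) fires=1 [15,17) fires=1
i=16 t=17 v=9: → [17,19),[16,18); WM=17
i=17 t=13 v=8: DROP (t<17-0); WM=17
i=18 t=21 v=5: → [21,23),[20,22); WM=20; [16,18) fires=2 [17,19) fires=2 [18,20) fires=1
i=19 t=22 v=5: → [22,24),[21,23); WM=21
i=20 t=23 v=1: → [23,25),[22,24); WM=22; [20,22) fires=1
i=21 t=18 v=4: DROP (t<22-0); WM=22
i=22 t=24 v=9: → [24,26),[23,25); WM=23; [21,23) fires=1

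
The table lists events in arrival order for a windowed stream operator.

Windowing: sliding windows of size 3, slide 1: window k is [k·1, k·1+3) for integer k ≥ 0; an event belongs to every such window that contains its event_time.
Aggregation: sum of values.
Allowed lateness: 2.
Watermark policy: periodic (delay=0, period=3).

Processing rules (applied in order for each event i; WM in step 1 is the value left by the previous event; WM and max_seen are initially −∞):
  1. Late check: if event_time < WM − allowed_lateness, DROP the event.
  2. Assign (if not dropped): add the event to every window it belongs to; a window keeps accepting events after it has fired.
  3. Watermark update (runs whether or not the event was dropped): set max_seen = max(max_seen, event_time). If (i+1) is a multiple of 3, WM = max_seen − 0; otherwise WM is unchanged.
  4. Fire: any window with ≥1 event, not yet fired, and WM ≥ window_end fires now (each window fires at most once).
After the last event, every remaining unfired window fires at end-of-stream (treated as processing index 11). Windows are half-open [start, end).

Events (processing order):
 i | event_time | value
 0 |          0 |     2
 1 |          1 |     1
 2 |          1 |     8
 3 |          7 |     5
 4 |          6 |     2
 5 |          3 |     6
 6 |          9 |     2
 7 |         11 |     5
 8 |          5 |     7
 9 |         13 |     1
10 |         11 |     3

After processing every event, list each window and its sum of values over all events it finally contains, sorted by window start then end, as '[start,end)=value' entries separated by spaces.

[0,3)=11 [1,4)=15 [2,5)=6 [3,6)=13 [4,7)=9 [5,8)=14 [6,9)=7 [7,10)=7 [8,11)=2 [9,12)=10 [10,13)=8 [11,14)=9 [12,15)=1 [13,16)=1

i=0 t=0 v=2: → [0,3); WM=−∞
i=1 t=1 v=1: → [1,4),[0,3); WM=−∞
i=2 t=1 v=8: → [1,4),[0,3); WM=1
i=3 t=7 v=5: → [7,10),[6,9),[5,8); WM=1
i=4 t=6 v=2: → [6,9),[5,8),[4,7); WM=1
i=5 t=3 v=6: → [3,6),[2,5),[1,4); WM=7; [0,3) fires=11 [1,4) fires=15 [2,5) fires=6 [3,6) fires=6 [4,7) fires=2
i=6 t=9 v=2: → [9,12),[8,11),[7,10); WM=7
i=7 t=11 v=5: → [11,14),[10,13),[9,12); WM=7
i=8 t=5 v=7: → [5,8),[4,7),[3,6); WM=11; [5,8) fires=14 [6,9) fires=7 [7,10) fires=7 [8,11) fires=2
i=9 t=13 v=1: → [13,16),[12,15),[11,14); WM=11
i=10 t=11 v=3: → [11,14),[10,13),[9,12); WM=11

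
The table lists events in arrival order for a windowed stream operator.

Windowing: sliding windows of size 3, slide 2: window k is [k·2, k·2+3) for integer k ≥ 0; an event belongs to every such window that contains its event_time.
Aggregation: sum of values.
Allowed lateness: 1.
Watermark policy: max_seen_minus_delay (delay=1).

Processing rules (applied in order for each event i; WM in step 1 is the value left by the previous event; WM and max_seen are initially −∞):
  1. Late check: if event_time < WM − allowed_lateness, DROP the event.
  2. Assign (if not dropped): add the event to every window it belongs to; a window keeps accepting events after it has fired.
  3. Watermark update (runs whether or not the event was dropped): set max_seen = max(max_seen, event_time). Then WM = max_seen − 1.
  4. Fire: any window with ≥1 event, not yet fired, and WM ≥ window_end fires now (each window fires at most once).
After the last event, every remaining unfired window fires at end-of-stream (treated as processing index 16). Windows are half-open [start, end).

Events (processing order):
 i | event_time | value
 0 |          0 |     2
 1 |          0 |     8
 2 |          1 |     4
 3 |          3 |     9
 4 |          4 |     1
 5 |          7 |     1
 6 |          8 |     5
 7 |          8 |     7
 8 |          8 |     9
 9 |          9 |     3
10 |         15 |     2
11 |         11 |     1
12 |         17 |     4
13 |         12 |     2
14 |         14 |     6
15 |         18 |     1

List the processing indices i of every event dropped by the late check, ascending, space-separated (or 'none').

i=0 t=0 v=2: → [0,3); WM=-1
i=1 t=0 v=8: → [0,3); WM=-1
i=2 t=1 v=4: → [0,3); WM=0
i=3 t=3 v=9: → [2,5); WM=2
i=4 t=4 v=1: → [4,7),[2,5); WM=3; [0,3) fires=14
i=5 t=7 v=1: → [6,9); WM=6; [2,5) fires=10
i=6 t=8 v=5: → [8,11),[6,9); WM=7; [4,7) fires=1
i=7 t=8 v=7: → [8,11),[6,9); WM=7
i=8 t=8 v=9: → [8,11),[6,9); WM=7
i=9 t=9 v=3: → [8,11); WM=8
i=10 t=15 v=2: → [14,17); WM=14; [6,9) fires=22 [8,11) fires=24
i=11 t=11 v=1: DROP (t<14-1); WM=14
i=12 t=17 v=4: → [16,19); WM=16
i=13 t=12 v=2: DROP (t<16-1); WM=16
i=14 t=14 v=6: DROP (t<16-1); WM=16
i=15 t=18 v=1: → [18,21),[16,19); WM=17; [14,17) fires=2

11 13 14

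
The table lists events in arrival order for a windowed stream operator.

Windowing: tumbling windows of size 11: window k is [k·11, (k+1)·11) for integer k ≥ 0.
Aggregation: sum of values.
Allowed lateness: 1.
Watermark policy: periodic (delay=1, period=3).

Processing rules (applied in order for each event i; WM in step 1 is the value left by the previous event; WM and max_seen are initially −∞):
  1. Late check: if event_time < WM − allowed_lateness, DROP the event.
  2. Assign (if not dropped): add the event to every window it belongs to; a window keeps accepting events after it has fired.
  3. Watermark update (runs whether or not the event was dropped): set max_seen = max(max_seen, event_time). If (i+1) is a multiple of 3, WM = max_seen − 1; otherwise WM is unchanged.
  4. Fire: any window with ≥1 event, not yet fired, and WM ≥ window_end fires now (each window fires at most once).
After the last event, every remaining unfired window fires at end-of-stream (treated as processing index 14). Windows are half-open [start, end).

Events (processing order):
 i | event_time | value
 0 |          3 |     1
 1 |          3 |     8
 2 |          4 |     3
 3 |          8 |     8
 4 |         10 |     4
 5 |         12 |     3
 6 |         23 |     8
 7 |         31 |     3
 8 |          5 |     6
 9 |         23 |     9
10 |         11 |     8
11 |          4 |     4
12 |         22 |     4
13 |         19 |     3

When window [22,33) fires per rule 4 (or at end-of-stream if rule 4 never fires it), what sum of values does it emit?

i=0 t=3 v=1: → [0,11); WM=−∞
i=1 t=3 v=8: → [0,11); WM=−∞
i=2 t=4 v=3: → [0,11); WM=3
i=3 t=8 v=8: → [0,11); WM=3
i=4 t=10 v=4: → [0,11); WM=3
i=5 t=12 v=3: → [11,22); WM=11; [0,11) fires=24
i=6 t=23 v=8: → [22,33); WM=11
i=7 t=31 v=3: → [22,33); WM=11
i=8 t=5 v=6: DROP (t<11-1); WM=30; [11,22) fires=3
i=9 t=23 v=9: DROP (t<30-1); WM=30
i=10 t=11 v=8: DROP (t<30-1); WM=30
i=11 t=4 v=4: DROP (t<30-1); WM=30
i=12 t=22 v=4: DROP (t<30-1); WM=30
i=13 t=19 v=3: DROP (t<30-1); WM=30

11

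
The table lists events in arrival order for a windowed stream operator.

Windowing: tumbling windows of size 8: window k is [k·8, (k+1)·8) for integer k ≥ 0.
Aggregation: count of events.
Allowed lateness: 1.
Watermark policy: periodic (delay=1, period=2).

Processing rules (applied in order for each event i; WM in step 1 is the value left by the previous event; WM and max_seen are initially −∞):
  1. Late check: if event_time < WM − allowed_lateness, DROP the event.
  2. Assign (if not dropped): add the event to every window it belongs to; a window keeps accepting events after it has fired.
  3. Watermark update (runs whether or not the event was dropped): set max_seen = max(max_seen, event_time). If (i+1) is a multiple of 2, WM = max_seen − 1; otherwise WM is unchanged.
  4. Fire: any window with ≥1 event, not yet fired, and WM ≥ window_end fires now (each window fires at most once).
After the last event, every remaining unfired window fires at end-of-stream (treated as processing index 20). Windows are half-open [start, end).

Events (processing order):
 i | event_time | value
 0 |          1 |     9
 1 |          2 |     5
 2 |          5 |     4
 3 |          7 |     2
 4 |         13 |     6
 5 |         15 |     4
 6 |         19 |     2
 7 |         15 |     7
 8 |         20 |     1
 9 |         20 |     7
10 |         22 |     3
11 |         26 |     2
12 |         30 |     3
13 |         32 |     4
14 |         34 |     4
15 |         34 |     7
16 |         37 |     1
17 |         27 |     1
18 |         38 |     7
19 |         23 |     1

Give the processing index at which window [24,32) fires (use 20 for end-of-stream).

15

i=0 t=1 v=9: → [0,8); WM=−∞
i=1 t=2 v=5: → [0,8); WM=1
i=2 t=5 v=4: → [0,8); WM=1
i=3 t=7 v=2: → [0,8); WM=6
i=4 t=13 v=6: → [8,16); WM=6
i=5 t=15 v=4: → [8,16); WM=14; [0,8) fires=4
i=6 t=19 v=2: → [16,24); WM=14
i=7 t=15 v=7: → [8,16); WM=18; [8,16) fires=3
i=8 t=20 v=1: → [16,24); WM=18
i=9 t=20 v=7: → [16,24); WM=19
i=10 t=22 v=3: → [16,24); WM=19
i=11 t=26 v=2: → [24,32); WM=25; [16,24) fires=4
i=12 t=30 v=3: → [24,32); WM=25
i=13 t=32 v=4: → [32,40); WM=31
i=14 t=34 v=4: → [32,40); WM=31
i=15 t=34 v=7: → [32,40); WM=33; [24,32) fires=2
i=16 t=37 v=1: → [32,40); WM=33
i=17 t=27 v=1: DROP (t<33-1); WM=36
i=18 t=38 v=7: → [32,40); WM=36
i=19 t=23 v=1: DROP (t<36-1); WM=37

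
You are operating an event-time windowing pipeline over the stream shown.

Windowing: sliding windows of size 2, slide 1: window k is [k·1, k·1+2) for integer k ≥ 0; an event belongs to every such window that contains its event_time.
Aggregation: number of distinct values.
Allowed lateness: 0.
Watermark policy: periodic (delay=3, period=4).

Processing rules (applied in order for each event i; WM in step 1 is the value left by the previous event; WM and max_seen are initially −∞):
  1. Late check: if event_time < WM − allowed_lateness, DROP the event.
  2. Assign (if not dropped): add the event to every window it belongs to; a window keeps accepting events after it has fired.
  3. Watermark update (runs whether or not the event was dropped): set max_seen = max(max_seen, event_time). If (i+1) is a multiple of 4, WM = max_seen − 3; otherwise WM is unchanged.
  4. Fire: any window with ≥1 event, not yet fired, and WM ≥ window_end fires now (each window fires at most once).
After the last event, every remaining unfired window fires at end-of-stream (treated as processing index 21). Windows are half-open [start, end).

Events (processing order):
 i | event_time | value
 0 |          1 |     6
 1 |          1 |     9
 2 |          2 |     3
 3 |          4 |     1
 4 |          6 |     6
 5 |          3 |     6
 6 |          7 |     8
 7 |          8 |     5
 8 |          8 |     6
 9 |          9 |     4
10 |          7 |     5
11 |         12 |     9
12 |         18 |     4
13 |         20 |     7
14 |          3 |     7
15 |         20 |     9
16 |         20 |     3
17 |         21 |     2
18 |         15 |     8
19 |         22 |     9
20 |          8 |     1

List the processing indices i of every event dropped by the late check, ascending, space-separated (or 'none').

i=0 t=1 v=6: → [1,3),[0,2); WM=−∞
i=1 t=1 v=9: → [1,3),[0,2); WM=−∞
i=2 t=2 v=3: → [2,4),[1,3); WM=−∞
i=3 t=4 v=1: → [4,6),[3,5); WM=1
i=4 t=6 v=6: → [6,8),[5,7); WM=1
i=5 t=3 v=6: → [3,5),[2,4); WM=1
i=6 t=7 v=8: → [7,9),[6,8); WM=1
i=7 t=8 v=5: → [8,10),[7,9); WM=5; [0,2) fires=2 [1,3) fires=3 [2,4) fires=2 [3,5) fires=2
i=8 t=8 v=6: → [8,10),[7,9); WM=5
i=9 t=9 v=4: → [9,11),[8,10); WM=5
i=10 t=7 v=5: → [7,9),[6,8); WM=5
i=11 t=12 v=9: → [12,14),[11,13); WM=9; [4,6) fires=1 [5,7) fires=1 [6,8) fires=3 [7,9) fires=3
i=12 t=18 v=4: → [18,20),[17,19); WM=9
i=13 t=20 v=7: → [20,22),[19,21); WM=9
i=14 t=3 v=7: DROP (t<9-0); WM=9
i=15 t=20 v=9: → [20,22),[19,21); WM=17; [8,10) fires=3 [9,11) fires=1 [11,13) fires=1 [12,14) fires=1
i=16 t=20 v=3: → [20,22),[19,21); WM=17
i=17 t=21 v=2: → [21,23),[20,22); WM=17
i=18 t=15 v=8: DROP (t<17-0); WM=17
i=19 t=22 v=9: → [22,24),[21,23); WM=19; [17,19) fires=1
i=20 t=8 v=1: DROP (t<19-0); WM=19

14 18 20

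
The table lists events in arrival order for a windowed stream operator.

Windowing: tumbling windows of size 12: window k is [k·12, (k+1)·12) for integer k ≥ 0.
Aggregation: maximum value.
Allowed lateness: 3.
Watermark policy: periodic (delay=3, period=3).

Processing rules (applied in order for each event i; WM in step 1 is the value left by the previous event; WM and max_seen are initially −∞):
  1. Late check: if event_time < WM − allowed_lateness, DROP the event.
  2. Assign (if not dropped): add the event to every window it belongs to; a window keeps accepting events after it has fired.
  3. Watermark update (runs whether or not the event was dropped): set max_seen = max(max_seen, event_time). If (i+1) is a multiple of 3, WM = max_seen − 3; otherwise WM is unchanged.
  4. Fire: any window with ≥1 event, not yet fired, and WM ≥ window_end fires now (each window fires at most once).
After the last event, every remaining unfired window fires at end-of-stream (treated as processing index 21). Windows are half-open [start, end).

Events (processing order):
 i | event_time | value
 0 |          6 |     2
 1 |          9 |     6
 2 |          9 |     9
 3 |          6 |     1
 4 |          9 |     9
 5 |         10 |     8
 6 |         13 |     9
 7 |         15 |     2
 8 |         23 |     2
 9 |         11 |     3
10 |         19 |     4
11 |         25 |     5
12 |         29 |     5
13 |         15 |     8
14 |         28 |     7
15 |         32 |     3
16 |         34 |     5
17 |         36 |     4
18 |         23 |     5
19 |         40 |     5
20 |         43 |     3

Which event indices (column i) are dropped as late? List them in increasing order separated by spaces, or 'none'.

i=0 t=6 v=2: → [0,12); WM=−∞
i=1 t=9 v=6: → [0,12); WM=−∞
i=2 t=9 v=9: → [0,12); WM=6
i=3 t=6 v=1: → [0,12); WM=6
i=4 t=9 v=9: → [0,12); WM=6
i=5 t=10 v=8: → [0,12); WM=7
i=6 t=13 v=9: → [12,24); WM=7
i=7 t=15 v=2: → [12,24); WM=7
i=8 t=23 v=2: → [12,24); WM=20; [0,12) fires=9
i=9 t=11 v=3: DROP (t<20-3); WM=20
i=10 t=19 v=4: → [12,24); WM=20
i=11 t=25 v=5: → [24,36); WM=22
i=12 t=29 v=5: → [24,36); WM=22
i=13 t=15 v=8: DROP (t<22-3); WM=22
i=14 t=28 v=7: → [24,36); WM=26; [12,24) fires=9
i=15 t=32 v=3: → [24,36); WM=26
i=16 t=34 v=5: → [24,36); WM=26
i=17 t=36 v=4: → [36,48); WM=33
i=18 t=23 v=5: DROP (t<33-3); WM=33
i=19 t=40 v=5: → [36,48); WM=33
i=20 t=43 v=3: → [36,48); WM=40; [24,36) fires=7

9 13 18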